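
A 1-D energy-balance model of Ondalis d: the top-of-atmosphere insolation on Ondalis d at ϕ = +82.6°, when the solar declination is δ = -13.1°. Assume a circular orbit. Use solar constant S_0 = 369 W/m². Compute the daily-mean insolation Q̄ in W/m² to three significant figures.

Q̄ ≈ 0.00 W/m²

cos h₀ = −tan(+82.6°) tan(-13.100°) = 1.7917 ≥ 1 ⇒ polar night, h₀ = 0 and Q̄ = 0.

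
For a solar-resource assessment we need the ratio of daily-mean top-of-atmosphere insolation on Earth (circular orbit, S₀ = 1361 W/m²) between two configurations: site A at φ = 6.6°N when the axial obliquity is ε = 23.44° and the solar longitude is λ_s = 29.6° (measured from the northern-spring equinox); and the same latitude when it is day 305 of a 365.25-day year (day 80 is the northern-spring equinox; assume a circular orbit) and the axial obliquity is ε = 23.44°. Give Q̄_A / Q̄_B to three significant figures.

— Configuration A (φ=+6.6°):
Solar declination: sin δ = sin ε · sin λ_s = sin 23.44° × sin 29.6° = 0.19648, so δ = +11.331°.
cos H₀ = −tan(+6.6°) tan(+11.331°) = -0.0232, H₀ = 1.5940 rad.
Bracket: H₀ sin φ sin δ + cos φ cos δ sin H₀ = 1.5940×0.11494×0.19648 + 0.99337×0.98051×0.99973 = 0.035998 + 0.973746 = 1.009744.
Q̄ = (S₀/π) × [bracket] = (1361/π) × 1.009744 = 437.44 W/m².
— Configuration B (φ=+6.6°):
Solar longitude: λ_s = 360° × (305 − 80)/365.25 = 221.766°.
sin δ = sin 23.44° × sin 221.766° = -0.26496, so δ = -15.365°.
cos H₀ = −tan(+6.6°) tan(-15.365°) = 0.0318, H₀ = 1.5390 rad.
Bracket: H₀ sin φ sin δ + cos φ cos δ sin H₀ = 1.5390×0.11494×-0.26496 + 0.99337×0.96426×0.99949 = -0.046869 + 0.957378 = 0.910509.
Q̄ = (S₀/π) × [bracket] = (1361/π) × 0.910509 = 394.45 W/m².
Ratio Q̄_A / Q̄_B = 437.44 / 394.45 = 1.109.

Q̄_A / Q̄_B ≈ 1.11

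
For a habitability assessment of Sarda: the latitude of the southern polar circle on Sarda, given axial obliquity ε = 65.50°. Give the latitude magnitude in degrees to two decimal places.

The polar circle is the lowest latitude that experiences at least one full rotation of continuous darkness at the northern-summer solstice; it lies at |φ| = 90° − ε = 90° − 65.50° = 24.50°.

24.50°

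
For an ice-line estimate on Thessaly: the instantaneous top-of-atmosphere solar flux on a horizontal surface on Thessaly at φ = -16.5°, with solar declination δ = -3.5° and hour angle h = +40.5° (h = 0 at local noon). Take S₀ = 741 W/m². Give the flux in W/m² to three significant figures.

cos θ_z = sin φ sin δ + cos φ cos δ cos h = 0.017339 + 0.727732 = 0.745071.
Flux = S₀ · cos θ_z = 741 × 0.745071 = 552.1 W/m².

552 W/m²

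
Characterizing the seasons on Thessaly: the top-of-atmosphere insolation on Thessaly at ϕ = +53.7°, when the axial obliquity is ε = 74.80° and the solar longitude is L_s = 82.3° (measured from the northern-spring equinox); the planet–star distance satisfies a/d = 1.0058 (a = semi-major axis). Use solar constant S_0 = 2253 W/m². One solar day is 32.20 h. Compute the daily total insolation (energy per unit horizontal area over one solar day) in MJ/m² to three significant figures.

Solar declination: sin δ = sin ε · sin L_s = sin 74.80° × sin 82.3° = 0.95632, so δ = +73.002°.
cos h₀ = −tan(+53.7°) tan(+73.002°) = -4.4533 ≤ −1 ⇒ polar day, h₀ = π.
Bracket: h₀ sin ϕ sin δ + cos ϕ cos δ sin h₀ = 3.1416×0.80593×0.95632 + 0.59201×0.29234×0.00000 = 2.421316 + 0.000000 = 2.421316.
Inverse-square distance factor (a/d)² = 1.0058² = 1.011634.
Q̄ = (S_0/π) × 1.011634 × [bracket] = (2253/π) × 1.011634 × 2.421316 = 1756.7 W/m².
Daily total = Q̄ × 32.20 h × 3600 s/h = 1756.7 × 32.20 × 3600 / 10⁶ = 203.6 MJ/m².

204 MJ/m²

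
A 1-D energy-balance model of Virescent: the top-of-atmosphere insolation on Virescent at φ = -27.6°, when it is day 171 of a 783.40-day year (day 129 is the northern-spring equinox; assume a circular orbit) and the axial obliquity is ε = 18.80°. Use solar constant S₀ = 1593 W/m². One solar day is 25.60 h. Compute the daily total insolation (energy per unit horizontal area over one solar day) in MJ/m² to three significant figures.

37.6 MJ/m²

Solar longitude: λ_s = 360° × (171 − 129)/783.40 = 19.300°.
sin δ = sin 18.80° × sin 19.300° = 0.10652, so δ = +6.115°.
cos H₀ = −tan(-27.6°) tan(+6.115°) = 0.0560, H₀ = 1.5148 rad.
Bracket: H₀ sin φ sin δ + cos φ cos δ sin H₀ = 1.5148×-0.46330×0.10652 + 0.88620×0.99431×0.99843 = -0.074756 + 0.879774 = 0.805018.
Q̄ = (S₀/π) × [bracket] = (1593/π) × 0.805018 = 408.20 W/m².
Daily total = Q̄ × 25.60 h × 3600 s/h = 408.20 × 25.60 × 3600 / 10⁶ = 37.62 MJ/m².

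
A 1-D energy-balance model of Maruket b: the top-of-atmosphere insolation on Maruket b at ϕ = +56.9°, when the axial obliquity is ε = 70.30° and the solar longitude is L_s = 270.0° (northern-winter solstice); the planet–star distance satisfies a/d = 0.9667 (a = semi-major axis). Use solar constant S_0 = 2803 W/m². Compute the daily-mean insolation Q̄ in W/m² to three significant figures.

Q̄ ≈ 0.00 W/m²

Solar declination: sin δ = sin ε · sin L_s = sin 70.30° × sin 270.0° = -0.94147, so δ = -70.300°.
cos h₀ = −tan(+56.9°) tan(-70.300°) = 4.2843 ≥ 1 ⇒ polar night, h₀ = 0 and Q̄ = 0.
Inverse-square distance factor (a/d)² = 0.9667² = 0.934509.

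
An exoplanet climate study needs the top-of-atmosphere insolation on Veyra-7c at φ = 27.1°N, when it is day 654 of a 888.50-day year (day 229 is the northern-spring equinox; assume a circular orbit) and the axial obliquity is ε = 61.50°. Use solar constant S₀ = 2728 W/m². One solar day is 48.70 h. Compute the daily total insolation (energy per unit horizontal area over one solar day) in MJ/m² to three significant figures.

148 MJ/m²

Solar longitude: λ_s = 360° × (654 − 229)/888.50 = 172.200°.
sin δ = sin 61.50° × sin 172.200° = 0.11926, so δ = +6.850°.
cos H₀ = −tan(+27.1°) tan(+6.850°) = -0.0615, H₀ = 1.6323 rad.
Bracket: H₀ sin φ sin δ + cos φ cos δ sin H₀ = 1.6323×0.45554×0.11926 + 0.89021×0.99286×0.99811 = 0.088679 + 0.882183 = 0.970862.
Q̄ = (S₀/π) × [bracket] = (2728/π) × 0.970862 = 843.05 W/m².
Daily total = Q̄ × 48.70 h × 3600 s/h = 843.05 × 48.70 × 3600 / 10⁶ = 147.8 MJ/m².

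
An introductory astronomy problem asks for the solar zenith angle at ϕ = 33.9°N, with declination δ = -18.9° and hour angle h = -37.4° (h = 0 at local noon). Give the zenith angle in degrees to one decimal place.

θ_z = 63.7°

cos θ_z = sin ϕ sin δ + cos ϕ cos δ cos h = -0.180663 + 0.623824 = 0.443161.
θ_z = arccos(0.443161) = 63.7°.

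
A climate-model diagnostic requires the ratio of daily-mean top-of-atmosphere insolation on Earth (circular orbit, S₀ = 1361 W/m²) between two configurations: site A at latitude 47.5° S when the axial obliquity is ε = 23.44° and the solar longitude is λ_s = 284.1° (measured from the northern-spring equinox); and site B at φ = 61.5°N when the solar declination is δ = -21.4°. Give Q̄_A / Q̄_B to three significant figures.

— Configuration A (φ=-47.5°):
Solar declination: sin δ = sin ε · sin λ_s = sin 23.44° × sin 284.1° = -0.38580, so δ = -22.694°.
cos H₀ = −tan(-47.5°) tan(-22.694°) = -0.4564, H₀ = 2.0447 rad.
Bracket: H₀ sin φ sin δ + cos φ cos δ sin H₀ = 2.0447×-0.73728×-0.38580 + 0.67559×0.92258×0.88979 = 0.581600 + 0.554593 = 1.136193.
Q̄ = (S₀/π) × [bracket] = (1361/π) × 1.136193 = 492.22 W/m².
— Configuration B (φ=+61.5°):
cos H₀ = −tan(+61.5°) tan(-21.400°) = 0.7218, H₀ = 0.7644 rad.
Bracket: H₀ sin φ sin δ + cos φ cos δ sin H₀ = 0.7644×0.87882×-0.36488 + 0.47716×0.93106×0.69212 = -0.245115 + 0.307484 = 0.062369.
Q̄ = (S₀/π) × [bracket] = (1361/π) × 0.062369 = 27.019 W/m².
Ratio Q̄_A / Q̄_B = 492.22 / 27.019 = 18.22.

Q̄_A / Q̄_B ≈ 18.2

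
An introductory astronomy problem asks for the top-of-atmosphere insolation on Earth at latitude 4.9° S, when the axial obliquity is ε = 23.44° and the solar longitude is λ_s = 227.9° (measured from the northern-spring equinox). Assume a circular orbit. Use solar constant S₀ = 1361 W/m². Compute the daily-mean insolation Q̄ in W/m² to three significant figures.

Q̄ ≈ 430 W/m²

Solar declination: sin δ = sin ε · sin λ_s = sin 23.44° × sin 227.9° = -0.29515, so δ = -17.166°.
cos H₀ = −tan(-4.9°) tan(-17.166°) = -0.0265, H₀ = 1.5973 rad.
Bracket: H₀ sin φ sin δ + cos φ cos δ sin H₀ = 1.5973×-0.08542×-0.29515 + 0.99635×0.95545×0.99965 = 0.040271 + 0.951629 = 0.991900.
Q̄ = (S₀/π) × [bracket] = (1361/π) × 0.991900 = 429.7 W/m².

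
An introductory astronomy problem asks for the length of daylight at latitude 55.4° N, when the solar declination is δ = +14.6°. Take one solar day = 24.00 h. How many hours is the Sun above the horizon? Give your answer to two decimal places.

14.96 h

cos H₀ = −tan φ · tan δ = −tan(+55.4°) × tan(+14.600°) = -0.3776, so H₀ = 1.9580 rad = 112.18°.
Daylight = 2H₀/(2π) × 24.00 h = (1.9580/π) × 24.00 = 14.96 h.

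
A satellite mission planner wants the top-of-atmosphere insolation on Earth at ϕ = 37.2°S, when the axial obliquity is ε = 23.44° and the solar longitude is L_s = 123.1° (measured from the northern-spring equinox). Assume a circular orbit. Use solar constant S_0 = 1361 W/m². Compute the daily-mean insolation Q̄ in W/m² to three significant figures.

Solar declination: sin δ = sin ε · sin L_s = sin 23.44° × sin 123.1° = 0.33323, so δ = +19.465°.
cos h₀ = −tan(-37.2°) tan(+19.465°) = 0.2683, h₀ = 1.2992 rad.
Bracket: h₀ sin ϕ sin δ + cos ϕ cos δ sin h₀ = 1.2992×-0.60460×0.33323 + 0.79653×0.94284×0.96334 = -0.261751 + 0.723469 = 0.461718.
Q̄ = (S_0/π) × [bracket] = (1361/π) × 0.461718 = 200.0 W/m².

Q̄ ≈ 200 W/m²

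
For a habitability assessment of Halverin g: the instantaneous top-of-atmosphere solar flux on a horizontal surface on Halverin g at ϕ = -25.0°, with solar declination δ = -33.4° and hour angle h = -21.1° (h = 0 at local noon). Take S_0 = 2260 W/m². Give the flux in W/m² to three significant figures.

2.12e+03 W/m²

cos θ_z = sin ϕ sin δ + cos ϕ cos δ cos h = 0.232643 + 0.705900 = 0.938543.
Flux = S_0 · cos θ_z = 2260 × 0.938543 = 2121 W/m².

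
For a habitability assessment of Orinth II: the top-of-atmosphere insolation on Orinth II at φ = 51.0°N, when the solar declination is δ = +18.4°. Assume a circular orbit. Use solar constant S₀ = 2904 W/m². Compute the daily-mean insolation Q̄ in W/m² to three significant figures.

Q̄ ≈ 955 W/m²

cos H₀ = −tan(+51.0°) tan(+18.400°) = -0.4108, H₀ = 1.9941 rad.
Bracket: H₀ sin φ sin δ + cos φ cos δ sin H₀ = 1.9941×0.77715×0.31565 + 0.62932×0.94888×0.91173 = 0.489167 + 0.544439 = 1.033606.
Q̄ = (S₀/π) × [bracket] = (2904/π) × 1.033606 = 955.4 W/m².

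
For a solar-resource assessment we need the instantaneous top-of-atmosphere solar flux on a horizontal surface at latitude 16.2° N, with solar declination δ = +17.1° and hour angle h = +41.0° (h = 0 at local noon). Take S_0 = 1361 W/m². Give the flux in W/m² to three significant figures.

cos θ_z = sin ϕ sin δ + cos ϕ cos δ cos h = 0.082035 + 0.692704 = 0.774739.
Flux = S_0 · cos θ_z = 1361 × 0.774739 = 1054 W/m².

1.05e+03 W/m²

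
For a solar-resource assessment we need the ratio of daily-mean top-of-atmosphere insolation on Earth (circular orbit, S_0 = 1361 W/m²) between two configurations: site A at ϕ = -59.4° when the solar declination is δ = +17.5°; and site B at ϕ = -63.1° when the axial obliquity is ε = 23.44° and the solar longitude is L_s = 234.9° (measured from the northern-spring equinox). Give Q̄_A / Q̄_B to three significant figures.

Q̄_A / Q̄_B ≈ 0.152

— Configuration A (ϕ=-59.4°):
cos h₀ = −tan(-59.4°) tan(+17.500°) = 0.5331, h₀ = 1.0085 rad.
Bracket: h₀ sin ϕ sin δ + cos ϕ cos δ sin h₀ = 1.0085×-0.86074×0.30071 + 0.50904×0.95372×0.84603 = -0.261033 + 0.410732 = 0.149699.
Q̄ = (S_0/π) × [bracket] = (1361/π) × 0.149699 = 64.853 W/m².
— Configuration B (ϕ=-63.1°):
Solar declination: sin δ = sin ε · sin L_s = sin 23.44° × sin 234.9° = -0.32545, so δ = -18.993°.
cos h₀ = −tan(-63.1°) tan(-18.993°) = -0.6784, h₀ = 2.3164 rad.
Bracket: h₀ sin ϕ sin δ + cos ϕ cos δ sin h₀ = 2.3164×-0.89180×-0.32545 + 0.45243×0.94556×0.73466 = 0.672303 + 0.314287 = 0.986590.
Q̄ = (S_0/π) × [bracket] = (1361/π) × 0.986590 = 427.41 W/m².
Ratio Q̄_A / Q̄_B = 64.853 / 427.41 = 0.1517.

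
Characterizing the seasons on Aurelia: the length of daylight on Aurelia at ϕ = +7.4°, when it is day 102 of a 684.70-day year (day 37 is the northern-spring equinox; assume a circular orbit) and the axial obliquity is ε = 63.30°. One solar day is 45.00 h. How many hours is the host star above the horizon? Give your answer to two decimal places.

Solar longitude: L_s = 360° × (102 − 37)/684.70 = 34.176°.
sin δ = sin 63.30° × sin 34.176° = 0.50183, so δ = +30.121°.
cos h₀ = −tan ϕ · tan δ = −tan(+7.4°) × tan(+30.121°) = -0.0754, so h₀ = 1.6462 rad = 94.32°.
Daylight = 2h₀/(2π) × 45.00 h = (1.6462/π) × 45.00 = 23.58 h.

23.58 h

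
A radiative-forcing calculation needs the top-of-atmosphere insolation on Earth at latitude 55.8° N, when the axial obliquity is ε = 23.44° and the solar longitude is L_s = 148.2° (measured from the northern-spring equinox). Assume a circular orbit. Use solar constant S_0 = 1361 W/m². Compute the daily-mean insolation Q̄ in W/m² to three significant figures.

Q̄ ≈ 368 W/m²

Solar declination: sin δ = sin ε · sin L_s = sin 23.44° × sin 148.2° = 0.20962, so δ = +12.100°.
cos h₀ = −tan(+55.8°) tan(+12.100°) = -0.3155, h₀ = 1.8917 rad.
Bracket: h₀ sin ϕ sin δ + cos ϕ cos δ sin h₀ = 1.8917×0.82708×0.20962 + 0.56208×0.97778×0.94894 = 0.327969 + 0.521528 = 0.849497.
Q̄ = (S_0/π) × [bracket] = (1361/π) × 0.849497 = 368.0 W/m².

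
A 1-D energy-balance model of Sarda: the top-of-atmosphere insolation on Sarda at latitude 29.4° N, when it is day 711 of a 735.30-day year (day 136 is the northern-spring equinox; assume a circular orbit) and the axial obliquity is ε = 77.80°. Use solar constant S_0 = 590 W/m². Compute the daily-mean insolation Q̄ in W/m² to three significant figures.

Solar longitude: L_s = 360° × (711 − 136)/735.30 = 281.518°.
sin δ = sin 77.80° × sin 281.518° = -0.95773, so δ = -73.282°.
cos h₀ = −tan(+29.4°) tan(-73.282°) = 1.8760 ≥ 1 ⇒ polar night, h₀ = 0 and Q̄ = 0.

Q̄ ≈ 0.00 W/m²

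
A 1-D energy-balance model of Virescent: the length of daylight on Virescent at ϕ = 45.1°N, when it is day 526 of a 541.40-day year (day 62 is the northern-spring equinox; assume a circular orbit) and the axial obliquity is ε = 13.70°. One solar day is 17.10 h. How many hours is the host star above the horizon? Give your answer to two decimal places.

7.51 h

Solar longitude: L_s = 360° × (526 − 62)/541.40 = 308.533°.
sin δ = sin 13.70° × sin 308.533° = -0.18527, so δ = -10.677°.
cos h₀ = −tan ϕ · tan δ = −tan(+45.1°) × tan(-10.677°) = 0.1892, so h₀ = 1.3805 rad = 79.09°.
Daylight = 2h₀/(2π) × 17.10 h = (1.3805/π) × 17.10 = 7.51 h.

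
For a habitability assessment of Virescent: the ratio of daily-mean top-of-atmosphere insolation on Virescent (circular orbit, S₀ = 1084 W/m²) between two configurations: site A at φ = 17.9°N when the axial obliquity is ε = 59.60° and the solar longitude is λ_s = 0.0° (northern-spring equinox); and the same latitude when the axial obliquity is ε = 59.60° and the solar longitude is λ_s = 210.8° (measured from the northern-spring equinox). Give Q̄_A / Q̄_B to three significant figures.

— Configuration A (φ=+17.9°):
Solar declination: sin δ = sin ε · sin λ_s = sin 59.60° × sin 0.0° = 0.00000, so δ = +0.000°.
cos H₀ = −tan(+17.9°) tan(+0.000°) = -0.0000, H₀ = 1.5708 rad.
Bracket: H₀ sin φ sin δ + cos φ cos δ sin H₀ = 1.5708×0.30736×0.00000 + 0.95159×1.00000×1.00000 = 0.000000 + 0.951590 = 0.951590.
Q̄ = (S₀/π) × [bracket] = (1084/π) × 0.951590 = 328.34 W/m².
— Configuration B (φ=+17.9°):
Solar declination: sin δ = sin ε · sin λ_s = sin 59.60° × sin 210.8° = -0.44164, so δ = -26.209°.
cos H₀ = −tan(+17.9°) tan(-26.209°) = 0.1590, H₀ = 1.4111 rad.
Bracket: H₀ sin φ sin δ + cos φ cos δ sin H₀ = 1.4111×0.30736×-0.44164 + 0.95159×0.89719×0.98728 = -0.191546 + 0.842897 = 0.651351.
Q̄ = (S₀/π) × [bracket] = (1084/π) × 0.651351 = 224.75 W/m².
Ratio Q̄_A / Q̄_B = 328.34 / 224.75 = 1.461.

Q̄_A / Q̄_B ≈ 1.46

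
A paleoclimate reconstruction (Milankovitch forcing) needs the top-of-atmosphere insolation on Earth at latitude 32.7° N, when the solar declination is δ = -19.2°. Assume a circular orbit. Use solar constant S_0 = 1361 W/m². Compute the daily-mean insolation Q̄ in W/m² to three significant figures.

Q̄ ≈ 232 W/m²

cos h₀ = −tan(+32.7°) tan(-19.200°) = 0.2236, h₀ = 1.3453 rad.
Bracket: h₀ sin ϕ sin δ + cos ϕ cos δ sin h₀ = 1.3453×0.54024×-0.32887 + 0.84151×0.94438×0.97469 = -0.239018 + 0.774591 = 0.535573.
Q̄ = (S_0/π) × [bracket] = (1361/π) × 0.535573 = 232.0 W/m².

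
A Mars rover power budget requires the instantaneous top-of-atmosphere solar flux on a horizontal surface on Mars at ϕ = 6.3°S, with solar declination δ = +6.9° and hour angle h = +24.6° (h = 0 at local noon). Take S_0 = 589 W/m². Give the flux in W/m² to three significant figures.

cos θ_z = sin ϕ sin δ + cos ϕ cos δ cos h = -0.013183 + 0.897200 = 0.884017.
Flux = S_0 · cos θ_z = 589 × 0.884017 = 520.7 W/m².

521 W/m²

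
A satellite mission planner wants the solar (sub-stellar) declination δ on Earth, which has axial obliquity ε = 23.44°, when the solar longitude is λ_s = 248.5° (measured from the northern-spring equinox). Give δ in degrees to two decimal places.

sin δ = sin ε · sin λ_s = sin 23.44° × sin 248.5° = -0.370109.
δ = arcsin(-0.370109) = -21.72°.

δ = -21.72°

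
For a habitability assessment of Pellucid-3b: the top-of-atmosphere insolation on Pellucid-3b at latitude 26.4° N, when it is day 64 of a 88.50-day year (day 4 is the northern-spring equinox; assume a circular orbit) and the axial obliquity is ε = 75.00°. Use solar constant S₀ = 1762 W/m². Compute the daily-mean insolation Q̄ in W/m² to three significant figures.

Q̄ ≈ 11.0 W/m²

Solar longitude: λ_s = 360° × (64 − 4)/88.50 = 244.068°.
sin δ = sin 75.00° × sin 244.068° = -0.86867, so δ = -60.304°.
cos H₀ = −tan(+26.4°) tan(-60.304°) = 0.8704, H₀ = 0.5147 rad.
Bracket: H₀ sin φ sin δ + cos φ cos δ sin H₀ = 0.5147×0.44464×-0.86867 + 0.89571×0.49539×0.49227 = -0.198801 + 0.218433 = 0.019632.
Q̄ = (S₀/π) × [bracket] = (1762/π) × 0.019632 = 11.01 W/m².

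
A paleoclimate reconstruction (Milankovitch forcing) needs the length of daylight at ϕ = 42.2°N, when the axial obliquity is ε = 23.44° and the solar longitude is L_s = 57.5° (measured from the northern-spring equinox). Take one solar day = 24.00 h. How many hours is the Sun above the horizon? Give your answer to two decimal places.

Solar declination: sin δ = sin ε · sin L_s = sin 23.44° × sin 57.5° = 0.33549, so δ = +19.602°.
cos h₀ = −tan ϕ · tan δ = −tan(+42.2°) × tan(+19.602°) = -0.3229, so h₀ = 1.8996 rad = 108.84°.
Daylight = 2h₀/(2π) × 24.00 h = (1.8996/π) × 24.00 = 14.51 h.

14.51 h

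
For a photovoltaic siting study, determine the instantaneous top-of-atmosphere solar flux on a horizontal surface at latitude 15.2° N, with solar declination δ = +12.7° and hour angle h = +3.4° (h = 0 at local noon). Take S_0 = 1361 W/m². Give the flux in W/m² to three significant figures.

1.36e+03 W/m²

cos θ_z = sin ϕ sin δ + cos ϕ cos δ cos h = 0.057641 + 0.939750 = 0.997391.
Flux = S_0 · cos θ_z = 1361 × 0.997391 = 1357 W/m².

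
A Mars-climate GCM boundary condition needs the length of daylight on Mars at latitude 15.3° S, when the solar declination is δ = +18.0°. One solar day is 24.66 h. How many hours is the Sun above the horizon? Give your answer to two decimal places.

11.63 h

cos H₀ = −tan φ · tan δ = −tan(-15.3°) × tan(+18.000°) = 0.0889, so H₀ = 1.4818 rad = 84.90°.
Daylight = 2H₀/(2π) × 24.66 h = (1.4818/π) × 24.66 = 11.63 h.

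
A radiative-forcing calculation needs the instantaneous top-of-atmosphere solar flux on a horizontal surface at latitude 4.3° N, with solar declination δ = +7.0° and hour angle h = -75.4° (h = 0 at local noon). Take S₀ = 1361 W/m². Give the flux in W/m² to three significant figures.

cos θ_z = sin φ sin δ + cos φ cos δ cos h = 0.009138 + 0.249486 = 0.258624.
Flux = S₀ · cos θ_z = 1361 × 0.258624 = 352.0 W/m².

352 W/m²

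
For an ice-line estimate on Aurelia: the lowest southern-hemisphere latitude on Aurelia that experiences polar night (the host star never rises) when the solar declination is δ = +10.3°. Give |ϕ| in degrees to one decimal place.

Polar night requires cos h₀ = −tan ϕ tan δ ≥ 1, i.e. tan ϕ tan δ ≤ −1.
The boundary is |tan ϕ| · |tan δ| = 1, so |ϕ| = 90° − |δ| = 90° − 10.3° = 79.7° in the southern hemisphere.

|ϕ| = 79.7°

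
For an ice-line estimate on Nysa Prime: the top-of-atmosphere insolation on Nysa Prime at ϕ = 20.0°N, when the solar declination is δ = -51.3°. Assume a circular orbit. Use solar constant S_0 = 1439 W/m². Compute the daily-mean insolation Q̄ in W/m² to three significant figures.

Q̄ ≈ 105 W/m²

cos h₀ = −tan(+20.0°) tan(-51.300°) = 0.4543, h₀ = 1.0992 rad.
Bracket: h₀ sin ϕ sin δ + cos ϕ cos δ sin h₀ = 1.0992×0.34202×-0.78043 + 0.93969×0.62524×0.89084 = -0.293401 + 0.523397 = 0.229996.
Q̄ = (S_0/π) × [bracket] = (1439/π) × 0.229996 = 105.3 W/m².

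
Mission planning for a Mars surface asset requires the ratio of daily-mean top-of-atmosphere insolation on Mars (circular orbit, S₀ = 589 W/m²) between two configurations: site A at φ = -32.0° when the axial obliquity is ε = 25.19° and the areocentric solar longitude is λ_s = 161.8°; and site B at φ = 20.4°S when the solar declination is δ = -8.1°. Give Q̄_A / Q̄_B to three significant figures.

Q̄_A / Q̄_B ≈ 0.728

— Configuration A (φ=-32.0°):
sin δ = sin 25.19° × sin 161.8° = 0.13294, so δ = +7.639°.
cos H₀ = −tan(-32.0°) tan(+7.639°) = 0.0838, H₀ = 1.4869 rad.
Bracket: H₀ sin φ sin δ + cos φ cos δ sin H₀ = 1.4869×-0.52992×0.13294 + 0.84805×0.99112×0.99648 = -0.104748 + 0.837561 = 0.732813.
Q̄ = (S₀/π) × [bracket] = (589/π) × 0.732813 = 137.39 W/m².
— Configuration B (φ=-20.4°):
cos H₀ = −tan(-20.4°) tan(-8.100°) = -0.0529, H₀ = 1.6237 rad.
Bracket: H₀ sin φ sin δ + cos φ cos δ sin H₀ = 1.6237×-0.34857×-0.14090 + 0.93728×0.99002×0.99860 = 0.079746 + 0.926627 = 1.006373.
Q̄ = (S₀/π) × [bracket] = (589/π) × 1.006373 = 188.68 W/m².
Ratio Q̄_A / Q̄_B = 137.39 / 188.68 = 0.7282.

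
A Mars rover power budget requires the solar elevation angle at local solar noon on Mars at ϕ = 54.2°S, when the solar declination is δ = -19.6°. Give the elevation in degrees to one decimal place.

55.4°

At local noon the hour angle is zero, so the zenith angle equals |ϕ − δ| = |-54.2° − (-19.600°)| = 34.600°.
Elevation = 90° − 34.600° = 55.4°.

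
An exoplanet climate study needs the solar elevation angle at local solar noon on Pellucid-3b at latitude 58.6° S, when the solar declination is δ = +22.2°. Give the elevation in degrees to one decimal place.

9.2°

At local noon the hour angle is zero, so the zenith angle equals |φ − δ| = |-58.6° − (+22.200°)| = 80.800°.
Elevation = 90° − 80.800° = 9.2°.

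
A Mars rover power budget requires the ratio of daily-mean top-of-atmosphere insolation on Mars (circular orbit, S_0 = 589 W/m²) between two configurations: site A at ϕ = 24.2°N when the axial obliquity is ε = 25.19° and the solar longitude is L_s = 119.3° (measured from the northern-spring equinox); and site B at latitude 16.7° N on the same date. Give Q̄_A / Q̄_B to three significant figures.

— Configuration A (ϕ=+24.2°):
Solar declination: sin δ = sin ε · sin L_s = sin 25.19° × sin 119.3° = 0.37117, so δ = +21.788°.
cos h₀ = −tan(+24.2°) tan(+21.788°) = -0.1796, h₀ = 1.7514 rad.
Bracket: h₀ sin ϕ sin δ + cos ϕ cos δ sin h₀ = 1.7514×0.40992×0.37117 + 0.91212×0.92856×0.98373 = 0.266476 + 0.833178 = 1.099654.
Q̄ = (S_0/π) × [bracket] = (589/π) × 1.099654 = 206.17 W/m².
— Configuration B (ϕ=+16.7°):
cos h₀ = −tan(+16.7°) tan(+21.788°) = -0.1199, h₀ = 1.6910 rad.
Bracket: h₀ sin ϕ sin δ + cos ϕ cos δ sin h₀ = 1.6910×0.28736×0.37117 + 0.95782×0.92856×0.99278 = 0.180361 + 0.882972 = 1.063333.
Q̄ = (S_0/π) × [bracket] = (589/π) × 1.063333 = 199.36 W/m².
Ratio Q̄_A / Q̄_B = 206.17 / 199.36 = 1.034.

Q̄_A / Q̄_B ≈ 1.03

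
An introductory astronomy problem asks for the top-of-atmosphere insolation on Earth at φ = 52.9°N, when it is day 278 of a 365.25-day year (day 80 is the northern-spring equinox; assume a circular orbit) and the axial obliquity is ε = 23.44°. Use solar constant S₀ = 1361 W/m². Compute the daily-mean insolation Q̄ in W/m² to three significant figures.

Q̄ ≈ 206 W/m²

Solar longitude: λ_s = 360° × (278 − 80)/365.25 = 195.154°.
sin δ = sin 23.44° × sin 195.154° = -0.10399, so δ = -5.969°.
cos H₀ = −tan(+52.9°) tan(-5.969°) = 0.1382, H₀ = 1.4321 rad.
Bracket: H₀ sin φ sin δ + cos φ cos δ sin H₀ = 1.4321×0.79758×-0.10399 + 0.60321×0.99458×0.99040 = -0.118779 + 0.594181 = 0.475402.
Q̄ = (S₀/π) × [bracket] = (1361/π) × 0.475402 = 206.0 W/m².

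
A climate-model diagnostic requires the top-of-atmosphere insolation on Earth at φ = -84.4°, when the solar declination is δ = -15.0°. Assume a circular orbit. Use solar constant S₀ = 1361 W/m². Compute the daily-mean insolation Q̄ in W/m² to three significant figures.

Q̄ ≈ 351 W/m²

cos H₀ = −tan(-84.4°) tan(-15.000°) = -2.7328 ≤ −1 ⇒ polar day, H₀ = π.
Bracket: H₀ sin φ sin δ + cos φ cos δ sin H₀ = 3.1416×-0.99523×-0.25882 + 0.09758×0.96593×0.00000 = 0.809230 + 0.000000 = 0.809230.
Q̄ = (S₀/π) × [bracket] = (1361/π) × 0.809230 = 350.6 W/m².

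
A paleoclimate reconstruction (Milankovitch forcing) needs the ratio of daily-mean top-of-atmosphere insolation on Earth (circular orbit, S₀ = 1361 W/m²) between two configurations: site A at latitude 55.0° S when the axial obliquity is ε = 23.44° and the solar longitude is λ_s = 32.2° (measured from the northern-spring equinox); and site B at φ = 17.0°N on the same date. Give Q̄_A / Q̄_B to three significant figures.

Q̄_A / Q̄_B ≈ 0.305

— Configuration A (φ=-55.0°):
Solar declination: sin δ = sin ε · sin λ_s = sin 23.44° × sin 32.2° = 0.21197, so δ = +12.238°.
cos H₀ = −tan(-55.0°) tan(+12.238°) = 0.3098, H₀ = 1.2558 rad.
Bracket: H₀ sin φ sin δ + cos φ cos δ sin H₀ = 1.2558×-0.81915×0.21197 + 0.57358×0.97728×0.95081 = -0.218051 + 0.532975 = 0.314924.
Q̄ = (S₀/π) × [bracket] = (1361/π) × 0.314924 = 136.43 W/m².
— Configuration B (φ=+17.0°):
cos H₀ = −tan(+17.0°) tan(+12.238°) = -0.0663, H₀ = 1.6372 rad.
Bracket: H₀ sin φ sin δ + cos φ cos δ sin H₀ = 1.6372×0.29237×0.21197 + 0.95630×0.97728×0.99780 = 0.101463 + 0.932517 = 1.033980.
Q̄ = (S₀/π) × [bracket] = (1361/π) × 1.033980 = 447.94 W/m².
Ratio Q̄_A / Q̄_B = 136.43 / 447.94 = 0.3046.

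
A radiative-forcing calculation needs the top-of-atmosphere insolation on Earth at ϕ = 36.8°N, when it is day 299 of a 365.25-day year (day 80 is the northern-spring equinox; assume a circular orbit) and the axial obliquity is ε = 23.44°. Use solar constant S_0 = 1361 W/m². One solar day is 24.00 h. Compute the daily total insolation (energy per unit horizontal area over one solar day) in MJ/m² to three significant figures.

21.4 MJ/m²

Solar longitude: L_s = 360° × (299 − 80)/365.25 = 215.852°.
sin δ = sin 23.44° × sin 215.852° = -0.23298, so δ = -13.473°.
cos h₀ = −tan(+36.8°) tan(-13.473°) = 0.1792, h₀ = 1.3906 rad.
Bracket: h₀ sin ϕ sin δ + cos ϕ cos δ sin h₀ = 1.3906×0.59902×-0.23298 + 0.80073×0.97248×0.98381 = -0.194072 + 0.766087 = 0.572015.
Q̄ = (S_0/π) × [bracket] = (1361/π) × 0.572015 = 247.81 W/m².
Daily total = Q̄ × 24.00 h × 3600 s/h = 247.81 × 24.00 × 3600 / 10⁶ = 21.41 MJ/m².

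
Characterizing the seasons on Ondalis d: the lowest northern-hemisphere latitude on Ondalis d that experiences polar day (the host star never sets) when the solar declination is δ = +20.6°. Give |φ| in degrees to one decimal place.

|φ| = 69.4°

Polar day requires cos H₀ = −tan φ tan δ ≤ −1, i.e. tan φ tan δ ≥ 1.
The boundary is |tan φ| · |tan δ| = 1, so |φ| = 90° − |δ| = 90° − 20.6° = 69.4° in the northern hemisphere.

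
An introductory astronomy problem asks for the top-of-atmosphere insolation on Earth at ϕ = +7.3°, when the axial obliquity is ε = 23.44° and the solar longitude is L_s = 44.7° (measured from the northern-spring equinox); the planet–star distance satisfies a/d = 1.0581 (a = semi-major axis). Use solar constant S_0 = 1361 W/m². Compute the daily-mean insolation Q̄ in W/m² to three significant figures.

Q̄ ≈ 489 W/m²

Solar declination: sin δ = sin ε · sin L_s = sin 23.44° × sin 44.7° = 0.27980, so δ = +16.248°.
cos h₀ = −tan(+7.3°) tan(+16.248°) = -0.0373, h₀ = 1.6081 rad.
Bracket: h₀ sin ϕ sin δ + cos ϕ cos δ sin h₀ = 1.6081×0.12706×0.27980 + 0.99189×0.96006×0.99930 = 0.057170 + 0.951607 = 1.008777.
Inverse-square distance factor (a/d)² = 1.0581² = 1.119576.
Q̄ = (S_0/π) × 1.119576 × [bracket] = (1361/π) × 1.119576 × 1.008777 = 489.3 W/m².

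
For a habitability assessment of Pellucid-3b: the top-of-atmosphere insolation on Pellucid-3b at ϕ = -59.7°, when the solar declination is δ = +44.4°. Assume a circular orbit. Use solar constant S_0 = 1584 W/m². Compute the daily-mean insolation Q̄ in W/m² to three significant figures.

cos h₀ = −tan(-59.7°) tan(+44.400°) = 1.6758 ≥ 1 ⇒ polar night, h₀ = 0 and Q̄ = 0.

Q̄ ≈ 0.00 W/m²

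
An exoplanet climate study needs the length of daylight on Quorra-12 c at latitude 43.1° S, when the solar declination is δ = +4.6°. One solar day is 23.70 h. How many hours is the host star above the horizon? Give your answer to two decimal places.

cos H₀ = −tan φ · tan δ = −tan(-43.1°) × tan(+4.600°) = 0.0753, so H₀ = 1.4954 rad = 85.68°.
Daylight = 2H₀/(2π) × 23.70 h = (1.4954/π) × 23.70 = 11.28 h.

11.28 h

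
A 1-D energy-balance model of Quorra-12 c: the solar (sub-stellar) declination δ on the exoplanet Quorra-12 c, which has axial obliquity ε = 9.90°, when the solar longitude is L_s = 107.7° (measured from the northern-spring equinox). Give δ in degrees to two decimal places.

δ = +9.43°

sin δ = sin ε · sin L_s = sin 9.90° × sin 107.7° = 0.163790.
δ = arcsin(0.163790) = +9.43°.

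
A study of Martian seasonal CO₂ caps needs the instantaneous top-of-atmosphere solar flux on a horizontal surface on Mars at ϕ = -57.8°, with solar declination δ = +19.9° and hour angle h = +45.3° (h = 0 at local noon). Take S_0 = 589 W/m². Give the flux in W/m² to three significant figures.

cos θ_z = sin ϕ sin δ + cos ϕ cos δ cos h = -0.288027 + 0.352441 = 0.064414.
Flux = S_0 · cos θ_z = 589 × 0.064414 = 37.94 W/m².

37.9 W/m²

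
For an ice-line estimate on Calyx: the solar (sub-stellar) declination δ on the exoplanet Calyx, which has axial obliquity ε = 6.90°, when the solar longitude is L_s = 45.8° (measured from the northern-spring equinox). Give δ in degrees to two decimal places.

sin δ = sin ε · sin L_s = sin 6.90° × sin 45.8° = 0.086127.
δ = arcsin(0.086127) = +4.94°.

δ = +4.94°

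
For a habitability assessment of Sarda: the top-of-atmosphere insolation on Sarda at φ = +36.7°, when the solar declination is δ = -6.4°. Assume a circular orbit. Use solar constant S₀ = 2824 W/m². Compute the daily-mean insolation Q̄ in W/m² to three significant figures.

cos H₀ = −tan(+36.7°) tan(-6.400°) = 0.0836, H₀ = 1.4871 rad.
Bracket: H₀ sin φ sin δ + cos φ cos δ sin H₀ = 1.4871×0.59763×-0.11147 + 0.80178×0.99377×0.99650 = -0.099067 + 0.793996 = 0.694929.
Q̄ = (S₀/π) × [bracket] = (2824/π) × 0.694929 = 624.7 W/m².

Q̄ ≈ 625 W/m²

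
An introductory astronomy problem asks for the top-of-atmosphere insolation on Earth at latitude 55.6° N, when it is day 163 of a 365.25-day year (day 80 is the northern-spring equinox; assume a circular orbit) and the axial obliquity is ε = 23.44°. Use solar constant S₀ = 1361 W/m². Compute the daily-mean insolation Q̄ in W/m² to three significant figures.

Q̄ ≈ 492 W/m²

Solar longitude: λ_s = 360° × (163 − 80)/365.25 = 81.807°.
sin δ = sin 23.44° × sin 81.807° = 0.39373, so δ = +23.187°.
cos H₀ = −tan(+55.6°) tan(+23.187°) = -0.6256, H₀ = 2.2466 rad.
Bracket: H₀ sin φ sin δ + cos φ cos δ sin H₀ = 2.2466×0.82511×0.39373 + 0.56497×0.91923×0.78018 = 0.729854 + 0.405177 = 1.135031.
Q̄ = (S₀/π) × [bracket] = (1361/π) × 1.135031 = 491.7 W/m².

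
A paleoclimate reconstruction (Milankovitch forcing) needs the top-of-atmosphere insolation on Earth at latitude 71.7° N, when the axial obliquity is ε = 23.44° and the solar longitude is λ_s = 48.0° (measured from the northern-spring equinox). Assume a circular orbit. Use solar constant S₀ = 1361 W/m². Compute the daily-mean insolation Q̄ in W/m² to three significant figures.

Solar declination: sin δ = sin ε · sin λ_s = sin 23.44° × sin 48.0° = 0.29561, so δ = +17.194°.
cos H₀ = −tan(+71.7°) tan(+17.194°) = -0.9357, H₀ = 2.7810 rad.
Bracket: H₀ sin φ sin δ + cos φ cos δ sin H₀ = 2.7810×0.94943×0.29561 + 0.31399×0.95531×0.35287 = 0.780518 + 0.105846 = 0.886364.
Q̄ = (S₀/π) × [bracket] = (1361/π) × 0.886364 = 384.0 W/m².

Q̄ ≈ 384 W/m²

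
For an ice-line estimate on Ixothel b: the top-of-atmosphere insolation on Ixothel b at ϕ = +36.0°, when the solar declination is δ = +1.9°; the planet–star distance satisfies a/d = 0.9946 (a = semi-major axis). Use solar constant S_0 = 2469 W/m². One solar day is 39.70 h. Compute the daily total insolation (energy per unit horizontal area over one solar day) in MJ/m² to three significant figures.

93.3 MJ/m²

cos h₀ = −tan(+36.0°) tan(+1.900°) = -0.0241, h₀ = 1.5949 rad.
Bracket: h₀ sin ϕ sin δ + cos ϕ cos δ sin h₀ = 1.5949×0.58779×0.03316 + 0.80902×0.99945×0.99971 = 0.031086 + 0.808341 = 0.839427.
Inverse-square distance factor (a/d)² = 0.9946² = 0.989229.
Q̄ = (S_0/π) × 0.989229 × [bracket] = (2469/π) × 0.989229 × 0.839427 = 652.61 W/m².
Daily total = Q̄ × 39.70 h × 3600 s/h = 652.61 × 39.70 × 3600 / 10⁶ = 93.27 MJ/m².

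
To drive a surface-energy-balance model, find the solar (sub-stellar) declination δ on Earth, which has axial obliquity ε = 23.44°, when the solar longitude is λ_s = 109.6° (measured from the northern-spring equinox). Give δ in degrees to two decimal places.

sin δ = sin ε · sin λ_s = sin 23.44° × sin 109.6° = 0.374740.
δ = arcsin(0.374740) = +22.01°.

δ = +22.01°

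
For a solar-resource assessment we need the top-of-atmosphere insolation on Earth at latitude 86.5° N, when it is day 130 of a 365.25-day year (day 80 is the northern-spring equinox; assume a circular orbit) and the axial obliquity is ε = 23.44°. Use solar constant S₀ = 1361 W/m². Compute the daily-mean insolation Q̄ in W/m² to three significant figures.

Q̄ ≈ 410 W/m²

Solar longitude: λ_s = 360° × (130 − 80)/365.25 = 49.281°.
sin δ = sin 23.44° × sin 49.281° = 0.30149, so δ = +17.547°.
cos H₀ = −tan(+86.5°) tan(+17.547°) = -5.1699 ≤ −1 ⇒ polar day, H₀ = π.
Bracket: H₀ sin φ sin δ + cos φ cos δ sin H₀ = 3.1416×0.99813×0.30149 + 0.06105×0.95347×0.00000 = 0.945390 + 0.000000 = 0.945390.
Q̄ = (S₀/π) × [bracket] = (1361/π) × 0.945390 = 409.6 W/m².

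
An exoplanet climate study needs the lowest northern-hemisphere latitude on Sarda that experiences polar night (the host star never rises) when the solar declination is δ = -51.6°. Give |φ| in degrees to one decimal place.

Polar night requires cos H₀ = −tan φ tan δ ≥ 1, i.e. tan φ tan δ ≤ −1.
The boundary is |tan φ| · |tan δ| = 1, so |φ| = 90° − |δ| = 90° − 51.6° = 38.4° in the northern hemisphere.

|φ| = 38.4°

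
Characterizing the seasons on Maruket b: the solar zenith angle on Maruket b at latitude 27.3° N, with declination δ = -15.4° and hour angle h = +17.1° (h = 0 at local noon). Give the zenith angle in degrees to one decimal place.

cos θ_z = sin φ sin δ + cos φ cos δ cos h = -0.121797 + 0.818839 = 0.697042.
θ_z = arccos(0.697042) = 45.8°.

θ_z = 45.8°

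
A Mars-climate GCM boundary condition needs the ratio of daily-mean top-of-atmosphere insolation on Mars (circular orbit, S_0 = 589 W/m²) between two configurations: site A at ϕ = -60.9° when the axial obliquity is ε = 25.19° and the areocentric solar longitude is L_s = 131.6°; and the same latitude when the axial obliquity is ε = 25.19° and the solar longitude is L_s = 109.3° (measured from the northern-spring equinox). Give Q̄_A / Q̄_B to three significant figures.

— Configuration A (ϕ=-60.9°):
sin δ = sin 25.19° × sin 131.6° = 0.31828, so δ = +18.559°.
cos h₀ = −tan(-60.9°) tan(+18.559°) = 0.6032, h₀ = 0.9233 rad.
Bracket: h₀ sin ϕ sin δ + cos ϕ cos δ sin h₀ = 0.9233×-0.87377×0.31828 + 0.48634×0.94800×0.79759 = -0.256773 + 0.367729 = 0.110956.
Q̄ = (S_0/π) × [bracket] = (589/π) × 0.110956 = 20.803 W/m².
— Configuration B (ϕ=-60.9°):
Solar declination: sin δ = sin ε · sin L_s = sin 25.19° × sin 109.3° = 0.40170, so δ = +23.685°.
cos h₀ = −tan(-60.9°) tan(+23.685°) = 0.7881, h₀ = 0.6631 rad.
Bracket: h₀ sin ϕ sin δ + cos ϕ cos δ sin h₀ = 0.6631×-0.87377×0.40170 + 0.48634×0.91577×0.61555 = -0.232744 + 0.274151 = 0.041407.
Q̄ = (S_0/π) × [bracket] = (589/π) × 0.041407 = 7.7632 W/m².
Ratio Q̄_A / Q̄_B = 20.803 / 7.7632 = 2.680.

Q̄_A / Q̄_B ≈ 2.68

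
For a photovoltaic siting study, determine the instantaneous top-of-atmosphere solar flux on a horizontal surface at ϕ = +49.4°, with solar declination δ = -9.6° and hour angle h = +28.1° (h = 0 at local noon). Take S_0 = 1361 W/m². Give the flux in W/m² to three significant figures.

cos θ_z = sin ϕ sin δ + cos ϕ cos δ cos h = -0.126623 + 0.566026 = 0.439403.
Flux = S_0 · cos θ_z = 1361 × 0.439403 = 598.0 W/m².

598 W/m²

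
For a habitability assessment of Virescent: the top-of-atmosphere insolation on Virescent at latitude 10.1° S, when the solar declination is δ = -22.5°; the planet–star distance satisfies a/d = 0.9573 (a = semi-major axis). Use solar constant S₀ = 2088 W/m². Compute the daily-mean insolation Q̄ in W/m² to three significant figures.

cos H₀ = −tan(-10.1°) tan(-22.500°) = -0.0738, H₀ = 1.6446 rad.
Bracket: H₀ sin φ sin δ + cos φ cos δ sin H₀ = 1.6446×-0.17537×-0.38268 + 0.98450×0.92388×0.99727 = 0.110370 + 0.907077 = 1.017447.
Inverse-square distance factor (a/d)² = 0.9573² = 0.916423.
Q̄ = (S₀/π) × 0.916423 × [bracket] = (2088/π) × 0.916423 × 1.017447 = 619.7 W/m².

Q̄ ≈ 620 W/m²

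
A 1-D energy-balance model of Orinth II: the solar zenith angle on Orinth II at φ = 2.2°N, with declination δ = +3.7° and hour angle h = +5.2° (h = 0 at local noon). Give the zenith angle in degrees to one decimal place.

cos θ_z = sin φ sin δ + cos φ cos δ cos h = 0.002477 + 0.993076 = 0.995553.
θ_z = arccos(0.995553) = 5.4°.

θ_z = 5.4°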